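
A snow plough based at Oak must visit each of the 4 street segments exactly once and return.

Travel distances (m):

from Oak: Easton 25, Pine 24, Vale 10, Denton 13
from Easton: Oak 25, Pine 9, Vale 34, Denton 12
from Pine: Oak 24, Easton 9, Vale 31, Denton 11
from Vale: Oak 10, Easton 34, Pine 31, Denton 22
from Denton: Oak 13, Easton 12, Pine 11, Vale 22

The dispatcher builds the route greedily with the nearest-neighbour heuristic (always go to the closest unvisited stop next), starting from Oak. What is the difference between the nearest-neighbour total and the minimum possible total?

The nearest-neighbour route is 2 m longer than optimal.

From Oak: Vale=10, Denton=13, Pine=24, Easton=25 → choose Vale (10).
From Vale: Denton=22, Pine=31, Easton=34 → choose Denton (22).
From Denton: Pine=11, Easton=12 → choose Pine (11).
From Pine: Easton=9 → choose Easton (9).
NN route Oak → Vale → Denton → Pine → Easton → Oak costs 77.
Optimal: Oak → Vale → Pine → Easton → Denton → Oak costs 75 (by enumerating all 12 distinct tours).
Excess = 77 − 75 = 2.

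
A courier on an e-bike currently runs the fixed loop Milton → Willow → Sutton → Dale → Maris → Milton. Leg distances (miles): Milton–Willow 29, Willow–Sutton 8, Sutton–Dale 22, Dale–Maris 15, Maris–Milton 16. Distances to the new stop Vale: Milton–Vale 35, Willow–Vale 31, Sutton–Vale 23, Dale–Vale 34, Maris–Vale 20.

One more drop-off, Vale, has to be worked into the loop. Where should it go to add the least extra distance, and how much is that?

Insertion cost between consecutive stops i–j is d(i,Vale) + d(Vale,j) − d(i,j):
  between Milton and Willow: 35 + 31 − 29 = 37
  between Willow and Sutton: 31 + 23 − 8 = 46
  between Sutton and Dale: 23 + 34 − 22 = 35
  between Dale and Maris: 34 + 20 − 15 = 39
  between Maris and Milton: 20 + 35 − 16 = 39
Cheapest insertion is between Sutton and Dale, adding 35.
New total = 90 + 35 = 125.

Minimum extra distance: 35 miles, inserting Vale between Sutton and Dale.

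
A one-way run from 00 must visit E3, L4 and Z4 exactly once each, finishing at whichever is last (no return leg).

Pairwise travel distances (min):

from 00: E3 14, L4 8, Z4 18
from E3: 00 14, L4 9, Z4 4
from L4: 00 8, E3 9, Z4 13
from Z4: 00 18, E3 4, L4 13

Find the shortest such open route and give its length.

21 min — the minimum one-way total.

There are 3! = 6 possible orderings.
00 → E3 → L4 → Z4: 14+9+13 = 36
00 → E3 → Z4 → L4: 14+4+13 = 31
00 → L4 → E3 → Z4: 8+9+4 = 21
00 → L4 → Z4 → E3: 8+13+4 = 25
00 → Z4 → E3 → L4: 18+4+9 = 31
00 → Z4 → L4 → E3: 18+13+9 = 40
The minimum is 21.
One shortest path: 00 → L4 → E3 → Z4.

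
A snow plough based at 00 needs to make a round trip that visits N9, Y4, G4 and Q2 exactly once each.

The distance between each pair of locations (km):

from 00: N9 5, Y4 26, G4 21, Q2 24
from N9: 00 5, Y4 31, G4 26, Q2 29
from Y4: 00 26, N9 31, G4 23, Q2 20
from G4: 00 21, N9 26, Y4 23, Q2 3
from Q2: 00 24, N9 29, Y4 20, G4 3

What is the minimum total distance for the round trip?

Minimum total distance: 80 km.

With 4 stops there are 4!/2 = 12 distinct round trips (a route and its reverse cost the same).
00-N9-Y4-G4-Q2-00: 5+31+23+3+24 = 86
00-N9-Y4-Q2-G4-00: 5+31+20+3+21 = 80
00-N9-G4-Y4-Q2-00: 5+26+23+20+24 = 98
00-N9-G4-Q2-Y4-00: 5+26+3+20+26 = 80
00-N9-Q2-Y4-G4-00: 5+29+20+23+21 = 98
00-N9-Q2-G4-Y4-00: 5+29+3+23+26 = 86
00-Y4-N9-G4-Q2-00: 26+31+26+3+24 = 110
00-Y4-N9-Q2-G4-00: 26+31+29+3+21 = 110
00-Y4-G4-N9-Q2-00: 26+23+26+29+24 = 128
00-Y4-Q2-N9-G4-00: 26+20+29+26+21 = 122
00-G4-N9-Y4-Q2-00: 21+26+31+20+24 = 122
00-G4-Y4-N9-Q2-00: 21+23+31+29+24 = 128
The minimum is 80.
One optimal route: 00 → N9 → Y4 → Q2 → G4 → 00 (or its reverse).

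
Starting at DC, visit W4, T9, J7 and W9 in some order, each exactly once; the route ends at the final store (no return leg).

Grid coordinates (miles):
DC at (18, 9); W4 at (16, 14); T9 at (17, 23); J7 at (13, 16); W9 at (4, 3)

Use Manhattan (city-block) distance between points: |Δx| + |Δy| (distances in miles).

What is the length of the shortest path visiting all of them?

There are 4! = 24 possible orderings.
DC - W4 - T9 - J7 - W9: 7+10+11+22 = 50
DC - W4 - T9 - W9 - J7: 7+10+33+22 = 72
DC - W4 - J7 - T9 - W9: 7+5+11+33 = 56
DC - W4 - J7 - W9 - T9: 7+5+22+33 = 67
DC - W4 - W9 - T9 - J7: 7+23+33+11 = 74
DC - W4 - W9 - J7 - T9: 7+23+22+11 = 63
DC - T9 - W4 - J7 - W9: 15+10+5+22 = 52
DC - T9 - W4 - W9 - J7: 15+10+23+22 = 70
DC - T9 - J7 - W4 - W9: 15+11+5+23 = 54
DC - T9 - J7 - W9 - W4: 15+11+22+23 = 71
DC - T9 - W9 - W4 - J7: 15+33+23+5 = 76
DC - T9 - W9 - J7 - W4: 15+33+22+5 = 75
DC - J7 - W4 - T9 - W9: 12+5+10+33 = 60
DC - J7 - W4 - W9 - T9: 12+5+23+33 = 73
… (10 more)
The minimum is 50.
One shortest path: DC → W4 → T9 → J7 → W9.

Shortest open route: 50 miles.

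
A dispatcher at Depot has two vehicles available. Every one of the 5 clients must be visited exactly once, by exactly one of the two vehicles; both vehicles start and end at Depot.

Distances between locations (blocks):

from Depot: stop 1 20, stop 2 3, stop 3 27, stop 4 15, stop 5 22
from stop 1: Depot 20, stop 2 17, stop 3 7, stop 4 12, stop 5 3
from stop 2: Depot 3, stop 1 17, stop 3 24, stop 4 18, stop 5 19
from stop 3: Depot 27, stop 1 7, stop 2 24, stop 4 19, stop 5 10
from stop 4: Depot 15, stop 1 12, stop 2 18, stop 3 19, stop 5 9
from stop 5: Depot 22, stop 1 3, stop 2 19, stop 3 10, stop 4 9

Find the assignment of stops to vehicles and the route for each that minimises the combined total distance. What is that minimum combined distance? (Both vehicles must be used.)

Check every non-empty split of the stops between the two vehicles; for each half take its own optimal tour:
  {stop 1} + {stop 2, stop 3, stop 4, stop 5}: 40 + 61 = 101
  {stop 2} + {stop 1, stop 3, stop 4, stop 5}: 6 + 61 = 67
  {stop 1, stop 2} + {stop 3, stop 4, stop 5}: 40 + 61 = 101
  {stop 3} + {stop 1, stop 2, stop 4, stop 5}: 54 + 47 = 101
  {stop 1, stop 3} + {stop 2, stop 4, stop 5}: 54 + 46 = 100
  {stop 2, stop 3} + {stop 1, stop 4, stop 5}: 54 + 47 = 101
  … (15 splits in total)
Best: vehicle 1 Depot → stop 2 → Depot = 6; vehicle 2 Depot → stop 1 → stop 3 → stop 5 → stop 4 → Depot = 61; combined 67.

Minimum combined distance: 67 blocks.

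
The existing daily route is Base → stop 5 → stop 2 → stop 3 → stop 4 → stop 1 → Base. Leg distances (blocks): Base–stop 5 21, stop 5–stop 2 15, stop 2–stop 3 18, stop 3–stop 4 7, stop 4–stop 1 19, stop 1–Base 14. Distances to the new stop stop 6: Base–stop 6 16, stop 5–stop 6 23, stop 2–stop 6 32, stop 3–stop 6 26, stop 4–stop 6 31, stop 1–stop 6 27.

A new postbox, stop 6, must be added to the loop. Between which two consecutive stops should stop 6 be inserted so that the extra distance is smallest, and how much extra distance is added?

Insertion cost between consecutive stops i–j is d(i,stop 6) + d(stop 6,j) − d(i,j):
  between Base and stop 5: 16 + 23 − 21 = 18
  between stop 5 and stop 2: 23 + 32 − 15 = 40
  between stop 2 and stop 3: 32 + 26 − 18 = 40
  between stop 3 and stop 4: 26 + 31 − 7 = 50
  between stop 4 and stop 1: 31 + 27 − 19 = 39
  between stop 1 and Base: 27 + 16 − 14 = 29
Cheapest insertion is between Base and stop 5, adding 18.
New total = 94 + 18 = 112.

Adding 18 blocks by placing stop 6 on the Base–stop 5 leg.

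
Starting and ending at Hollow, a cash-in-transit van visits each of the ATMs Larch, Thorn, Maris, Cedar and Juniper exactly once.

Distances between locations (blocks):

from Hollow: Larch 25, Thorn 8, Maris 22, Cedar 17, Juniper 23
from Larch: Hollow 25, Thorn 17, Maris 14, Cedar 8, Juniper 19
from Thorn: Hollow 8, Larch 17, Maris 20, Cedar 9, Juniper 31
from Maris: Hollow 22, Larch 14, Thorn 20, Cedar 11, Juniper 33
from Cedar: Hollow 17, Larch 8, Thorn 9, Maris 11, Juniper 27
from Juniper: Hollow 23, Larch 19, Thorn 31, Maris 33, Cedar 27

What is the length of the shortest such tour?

With 5 stops there are 5!/2 = 60 distinct round trips (a route and its reverse cost the same).
Hollow - Larch - Thorn - Maris - Cedar - Juniper - Hollow: 25+17+20+11+27+23 = 123
Hollow - Larch - Thorn - Maris - Juniper - Cedar - Hollow: 25+17+20+33+27+17 = 139
Hollow - Larch - Thorn - Cedar - Maris - Juniper - Hollow: 25+17+9+11+33+23 = 118
Hollow - Larch - Thorn - Cedar - Juniper - Maris - Hollow: 25+17+9+27+33+22 = 133
Hollow - Larch - Thorn - Juniper - Maris - Cedar - Hollow: 25+17+31+33+11+17 = 134
Hollow - Larch - Thorn - Juniper - Cedar - Maris - Hollow: 25+17+31+27+11+22 = 133
Hollow - Larch - Maris - Thorn - Cedar - Juniper - Hollow: 25+14+20+9+27+23 = 118
Hollow - Larch - Maris - Thorn - Juniper - Cedar - Hollow: 25+14+20+31+27+17 = 134
Hollow - Larch - Maris - Cedar - Thorn - Juniper - Hollow: 25+14+11+9+31+23 = 113
Hollow - Larch - Maris - Cedar - Juniper - Thorn - Hollow: 25+14+11+27+31+8 = 116
Hollow - Larch - Maris - Juniper - Thorn - Cedar - Hollow: 25+14+33+31+9+17 = 129
Hollow - Larch - Maris - Juniper - Cedar - Thorn - Hollow: 25+14+33+27+9+8 = 116
Hollow - Larch - Cedar - Thorn - Maris - Juniper - Hollow: 25+8+9+20+33+23 = 118
Hollow - Larch - Cedar - Thorn - Juniper - Maris - Hollow: 25+8+9+31+33+22 = 128
… (46 more)
Hollow - Thorn - Cedar - Maris - Larch - Juniper - Hollow: 8+9+11+14+19+23 = 84  ← best
The minimum is 84.
One optimal route: Hollow → Thorn → Cedar → Maris → Larch → Juniper → Hollow (or its reverse).

Shortest round trip = 84 blocks.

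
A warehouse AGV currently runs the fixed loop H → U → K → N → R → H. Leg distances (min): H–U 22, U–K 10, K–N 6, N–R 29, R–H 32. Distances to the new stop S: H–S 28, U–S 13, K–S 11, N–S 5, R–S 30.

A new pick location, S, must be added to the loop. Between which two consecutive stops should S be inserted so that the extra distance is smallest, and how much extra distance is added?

Insertion cost between consecutive stops i–j is d(i,S) + d(S,j) − d(i,j):
  between H and U: 28 + 13 − 22 = 19
  between U and K: 13 + 11 − 10 = 14
  between K and N: 11 + 5 − 6 = 10
  between N and R: 5 + 30 − 29 = 6
  between R and H: 30 + 28 − 32 = 26
Cheapest insertion is between N and R, adding 6.
New total = 99 + 6 = 105.

Minimum extra distance: 6 min, inserting S between N and R.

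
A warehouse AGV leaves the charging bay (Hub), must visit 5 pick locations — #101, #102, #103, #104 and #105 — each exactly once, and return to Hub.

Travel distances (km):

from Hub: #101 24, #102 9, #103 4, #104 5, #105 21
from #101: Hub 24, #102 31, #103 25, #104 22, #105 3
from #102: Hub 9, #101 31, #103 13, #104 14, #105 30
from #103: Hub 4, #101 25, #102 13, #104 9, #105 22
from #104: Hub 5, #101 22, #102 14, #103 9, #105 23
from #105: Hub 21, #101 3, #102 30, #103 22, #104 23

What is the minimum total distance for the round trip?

Hub → #101 → #102 → #103 → #104 → #105 → Hub: 24+31+13+9+23+21 = 121
Hub → #101 → #102 → #103 → #105 → #104 → Hub: 24+31+13+22+23+5 = 118
Hub → #101 → #102 → #104 → #103 → #105 → Hub: 24+31+14+9+22+21 = 121
Hub → #101 → #102 → #104 → #105 → #103 → Hub: 24+31+14+23+22+4 = 118
Hub → #101 → #102 → #105 → #103 → #104 → Hub: 24+31+30+22+9+5 = 121
Hub → #101 → #102 → #105 → #104 → #103 → Hub: 24+31+30+23+9+4 = 121
Hub → #101 → #103 → #102 → #104 → #105 → Hub: 24+25+13+14+23+21 = 120
Hub → #101 → #103 → #102 → #105 → #104 → Hub: 24+25+13+30+23+5 = 120
Hub → #101 → #103 → #104 → #102 → #105 → Hub: 24+25+9+14+30+21 = 123
Hub → #101 → #103 → #104 → #105 → #102 → Hub: 24+25+9+23+30+9 = 120
Hub → #101 → #103 → #105 → #102 → #104 → Hub: 24+25+22+30+14+5 = 120
Hub → #101 → #103 → #105 → #104 → #102 → Hub: 24+25+22+23+14+9 = 117
Hub → #101 → #104 → #102 → #103 → #105 → Hub: 24+22+14+13+22+21 = 116
Hub → #101 → #104 → #102 → #105 → #103 → Hub: 24+22+14+30+22+4 = 116
… (46 more)
Hub → #102 → #103 → #105 → #101 → #104 → Hub: 9+13+22+3+22+5 = 74  ← best
The minimum is 74.
One optimal route: Hub → #102 → #103 → #105 → #101 → #104 → Hub (or its reverse).

74 km — the shortest possible round trip.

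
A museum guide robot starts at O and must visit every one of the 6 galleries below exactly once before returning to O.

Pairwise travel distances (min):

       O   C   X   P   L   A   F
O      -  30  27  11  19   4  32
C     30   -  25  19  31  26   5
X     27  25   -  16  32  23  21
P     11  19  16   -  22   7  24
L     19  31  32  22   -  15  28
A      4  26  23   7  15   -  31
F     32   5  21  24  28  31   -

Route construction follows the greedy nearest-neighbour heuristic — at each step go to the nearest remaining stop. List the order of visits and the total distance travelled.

At O the remaining stops are A 4, P 11, L 19, X 27, C 30, F 32; go to A.
At A the remaining stops are P 7, L 15, X 23, C 26, F 31; go to P.
At P the remaining stops are X 16, C 19, L 22, F 24; go to X.
At X the remaining stops are F 21, C 25, L 32; go to F.
At F the remaining stops are C 5, L 28; go to C.
At C the remaining stops are L 31; go to L.
Return L→O: 19.
Total = 4 + 7 + 16 + 21 + 5 + 31 + 19 = 103.

103 min along O → A → P → X → F → C → L → O.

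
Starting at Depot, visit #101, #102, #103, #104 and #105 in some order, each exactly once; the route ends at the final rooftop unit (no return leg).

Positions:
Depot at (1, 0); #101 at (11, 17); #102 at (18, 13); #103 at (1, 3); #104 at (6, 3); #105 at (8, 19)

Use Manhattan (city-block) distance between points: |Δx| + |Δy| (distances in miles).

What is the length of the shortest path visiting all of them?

There are 5! = 120 possible orderings.
Depot→#101→#102→#103→#104→#105: 27+11+27+5+18 = 88
Depot→#101→#102→#103→#105→#104: 27+11+27+23+18 = 106
Depot→#101→#102→#104→#103→#105: 27+11+22+5+23 = 88
Depot→#101→#102→#104→#105→#103: 27+11+22+18+23 = 101
Depot→#101→#102→#105→#103→#104: 27+11+16+23+5 = 82
Depot→#101→#102→#105→#104→#103: 27+11+16+18+5 = 77
Depot→#101→#103→#102→#104→#105: 27+24+27+22+18 = 118
Depot→#101→#103→#102→#105→#104: 27+24+27+16+18 = 112
Depot→#101→#103→#104→#102→#105: 27+24+5+22+16 = 94
Depot→#101→#103→#104→#105→#102: 27+24+5+18+16 = 90
Depot→#101→#103→#105→#102→#104: 27+24+23+16+22 = 112
Depot→#101→#103→#105→#104→#102: 27+24+23+18+22 = 114
Depot→#101→#104→#102→#103→#105: 27+19+22+27+23 = 118
Depot→#101→#104→#102→#105→#103: 27+19+22+16+23 = 107
… (106 more)
Depot→#103→#104→#105→#101→#102: 3+5+18+5+11 = 42  ← best
The minimum is 42.
One shortest path: Depot → #103 → #104 → #105 → #101 → #102.

42 miles — the minimum one-way total.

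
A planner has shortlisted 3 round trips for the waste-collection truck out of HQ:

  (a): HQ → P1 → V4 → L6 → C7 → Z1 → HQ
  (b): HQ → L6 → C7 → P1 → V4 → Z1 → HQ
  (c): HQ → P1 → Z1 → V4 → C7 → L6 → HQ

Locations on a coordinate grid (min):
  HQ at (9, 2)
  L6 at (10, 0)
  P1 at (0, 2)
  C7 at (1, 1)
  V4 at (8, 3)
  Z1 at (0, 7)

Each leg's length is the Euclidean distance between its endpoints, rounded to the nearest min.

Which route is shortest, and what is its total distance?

(a): 9 + 8 + 4 + 9 + 6 + 10 = 46
(b): 2 + 9 + 1 + 8 + 9 + 10 = 39
(c): 9 + 5 + 9 + 7 + 9 + 2 = 41

39 min — (b) is the shortest.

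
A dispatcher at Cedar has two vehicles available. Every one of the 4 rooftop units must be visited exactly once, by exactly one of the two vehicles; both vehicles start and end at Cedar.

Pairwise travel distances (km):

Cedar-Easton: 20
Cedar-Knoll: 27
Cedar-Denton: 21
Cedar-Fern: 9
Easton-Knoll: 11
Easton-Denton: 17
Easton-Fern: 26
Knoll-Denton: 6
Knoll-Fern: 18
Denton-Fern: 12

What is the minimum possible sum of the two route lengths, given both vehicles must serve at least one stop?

Minimum combined distance: 76 km.

There are 2^3 − 1 = 7 ways to divide the 4 stops into two non-empty groups. For each, the best each vehicle can do is its own shortest tour through its group:
  {Easton} + {Knoll, Denton, Fern}: 40 + 54 = 94
  {Knoll} + {Easton, Denton, Fern}: 54 + 58 = 112
  {Easton, Knoll} + {Denton, Fern}: 58 + 42 = 100
  {Denton} + {Easton, Knoll, Fern}: 42 + 58 = 100
  {Easton, Denton} + {Knoll, Fern}: 58 + 54 = 112
  {Knoll, Denton} + {Easton, Fern}: 54 + 55 = 109
  … (7 splits in total)
  {Easton, Knoll, Denton} + {Fern}: 58 + 18 = 76  ← best
Best: vehicle 1 Cedar → Easton → Knoll → Denton → Cedar = 58; vehicle 2 Cedar → Fern → Cedar = 18; combined 76.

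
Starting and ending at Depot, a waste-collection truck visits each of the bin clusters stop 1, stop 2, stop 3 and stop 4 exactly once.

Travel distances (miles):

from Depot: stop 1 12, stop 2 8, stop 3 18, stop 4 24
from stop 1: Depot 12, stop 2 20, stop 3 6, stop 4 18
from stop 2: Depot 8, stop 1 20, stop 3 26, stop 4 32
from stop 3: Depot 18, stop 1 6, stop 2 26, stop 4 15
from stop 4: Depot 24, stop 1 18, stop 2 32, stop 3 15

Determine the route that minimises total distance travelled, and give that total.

73 miles — the shortest possible round trip.

Depot - stop 1 - stop 2 - stop 3 - stop 4 - Depot: 12+20+26+15+24 = 97
Depot - stop 1 - stop 2 - stop 4 - stop 3 - Depot: 12+20+32+15+18 = 97
Depot - stop 1 - stop 3 - stop 2 - stop 4 - Depot: 12+6+26+32+24 = 100
Depot - stop 1 - stop 3 - stop 4 - stop 2 - Depot: 12+6+15+32+8 = 73
Depot - stop 1 - stop 4 - stop 2 - stop 3 - Depot: 12+18+32+26+18 = 106
Depot - stop 1 - stop 4 - stop 3 - stop 2 - Depot: 12+18+15+26+8 = 79
Depot - stop 2 - stop 1 - stop 3 - stop 4 - Depot: 8+20+6+15+24 = 73
Depot - stop 2 - stop 1 - stop 4 - stop 3 - Depot: 8+20+18+15+18 = 79
Depot - stop 2 - stop 3 - stop 1 - stop 4 - Depot: 8+26+6+18+24 = 82
Depot - stop 2 - stop 4 - stop 1 - stop 3 - Depot: 8+32+18+6+18 = 82
Depot - stop 3 - stop 1 - stop 2 - stop 4 - Depot: 18+6+20+32+24 = 100
Depot - stop 3 - stop 2 - stop 1 - stop 4 - Depot: 18+26+20+18+24 = 106
The minimum is 73.
One optimal route: Depot → stop 1 → stop 3 → stop 4 → stop 2 → Depot (or its reverse).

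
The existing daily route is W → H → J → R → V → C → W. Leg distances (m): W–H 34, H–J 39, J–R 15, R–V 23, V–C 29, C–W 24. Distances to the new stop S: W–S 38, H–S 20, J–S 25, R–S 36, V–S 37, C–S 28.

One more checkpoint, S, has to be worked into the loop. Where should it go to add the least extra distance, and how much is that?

Insertion cost between consecutive stops i–j is d(i,S) + d(S,j) − d(i,j):
  between W and H: 38 + 20 − 34 = 24
  between H and J: 20 + 25 − 39 = 6
  between J and R: 25 + 36 − 15 = 46
  between R and V: 36 + 37 − 23 = 50
  between V and C: 37 + 28 − 29 = 36
  between C and W: 28 + 38 − 24 = 42
Cheapest insertion is between H and J, adding 6.
New total = 164 + 6 = 170.

+6 m — insert S between H and J.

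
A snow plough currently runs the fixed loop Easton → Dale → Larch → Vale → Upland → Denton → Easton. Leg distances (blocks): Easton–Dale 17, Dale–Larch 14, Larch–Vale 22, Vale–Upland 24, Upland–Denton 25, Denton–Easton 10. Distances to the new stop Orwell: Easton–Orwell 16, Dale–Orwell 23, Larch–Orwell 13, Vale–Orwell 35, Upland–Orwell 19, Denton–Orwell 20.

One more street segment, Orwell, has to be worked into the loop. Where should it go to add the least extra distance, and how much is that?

Insertion cost between consecutive stops i–j is d(i,Orwell) + d(Orwell,j) − d(i,j):
  between Easton and Dale: 16 + 23 − 17 = 22
  between Dale and Larch: 23 + 13 − 14 = 22
  between Larch and Vale: 13 + 35 − 22 = 26
  between Vale and Upland: 35 + 19 − 24 = 30
  between Upland and Denton: 19 + 20 − 25 = 14
  between Denton and Easton: 20 + 16 − 10 = 26
Cheapest insertion is between Upland and Denton, adding 14.
New total = 112 + 14 = 126.

+14 blocks — insert Orwell between Upland and Denton.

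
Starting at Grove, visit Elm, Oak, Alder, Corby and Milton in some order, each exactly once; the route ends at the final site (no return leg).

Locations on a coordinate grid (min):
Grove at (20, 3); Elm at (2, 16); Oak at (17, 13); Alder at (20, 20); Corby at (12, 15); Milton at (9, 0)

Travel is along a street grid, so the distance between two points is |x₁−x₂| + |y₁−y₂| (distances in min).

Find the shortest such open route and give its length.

Minimum one-way distance = 65 min.

There are 5! = 120 possible orderings.
Grove → Elm → Oak → Alder → Corby → Milton: 31+18+10+13+18 = 90
Grove → Elm → Oak → Alder → Milton → Corby: 31+18+10+31+18 = 108
Grove → Elm → Oak → Corby → Alder → Milton: 31+18+7+13+31 = 100
Grove → Elm → Oak → Corby → Milton → Alder: 31+18+7+18+31 = 105
Grove → Elm → Oak → Milton → Alder → Corby: 31+18+21+31+13 = 114
Grove → Elm → Oak → Milton → Corby → Alder: 31+18+21+18+13 = 101
Grove → Elm → Alder → Oak → Corby → Milton: 31+22+10+7+18 = 88
Grove → Elm → Alder → Oak → Milton → Corby: 31+22+10+21+18 = 102
Grove → Elm → Alder → Corby → Oak → Milton: 31+22+13+7+21 = 94
Grove → Elm → Alder → Corby → Milton → Oak: 31+22+13+18+21 = 105
Grove → Elm → Alder → Milton → Oak → Corby: 31+22+31+21+7 = 112
Grove → Elm → Alder → Milton → Corby → Oak: 31+22+31+18+7 = 109
Grove → Elm → Corby → Oak → Alder → Milton: 31+11+7+10+31 = 90
Grove → Elm → Corby → Oak → Milton → Alder: 31+11+7+21+31 = 101
… (106 more)
Grove → Milton → Elm → Corby → Oak → Alder: 14+23+11+7+10 = 65  ← best
The minimum is 65.
One shortest path: Grove → Milton → Elm → Corby → Oak → Alder.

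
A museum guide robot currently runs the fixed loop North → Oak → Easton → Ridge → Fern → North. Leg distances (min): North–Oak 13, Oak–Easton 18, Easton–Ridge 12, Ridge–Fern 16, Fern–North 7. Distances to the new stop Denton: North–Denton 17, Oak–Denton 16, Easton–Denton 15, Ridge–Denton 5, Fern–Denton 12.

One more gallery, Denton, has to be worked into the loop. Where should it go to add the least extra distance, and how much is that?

Adding 1 min by placing Denton on the Ridge–Fern leg.

Insertion cost between consecutive stops i–j is d(i,Denton) + d(Denton,j) − d(i,j):
  between North and Oak: 17 + 16 − 13 = 20
  between Oak and Easton: 16 + 15 − 18 = 13
  between Easton and Ridge: 15 + 5 − 12 = 8
  between Ridge and Fern: 5 + 12 − 16 = 1
  between Fern and North: 12 + 17 − 7 = 22
Cheapest insertion is between Ridge and Fern, adding 1.
New total = 66 + 1 = 67.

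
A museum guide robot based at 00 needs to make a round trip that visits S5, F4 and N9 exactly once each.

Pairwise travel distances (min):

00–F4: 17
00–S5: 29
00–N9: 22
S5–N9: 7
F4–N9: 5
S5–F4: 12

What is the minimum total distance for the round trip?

With 3 stops there are 3!/2 = 3 distinct round trips (a route and its reverse cost the same).
00 → S5 → F4 → N9 → 00: 29+12+5+22 = 68
00 → S5 → N9 → F4 → 00: 29+7+5+17 = 58
00 → F4 → S5 → N9 → 00: 17+12+7+22 = 58
The minimum is 58.
One optimal route: 00 → S5 → N9 → F4 → 00 (or its reverse).

Shortest round trip = 58 min.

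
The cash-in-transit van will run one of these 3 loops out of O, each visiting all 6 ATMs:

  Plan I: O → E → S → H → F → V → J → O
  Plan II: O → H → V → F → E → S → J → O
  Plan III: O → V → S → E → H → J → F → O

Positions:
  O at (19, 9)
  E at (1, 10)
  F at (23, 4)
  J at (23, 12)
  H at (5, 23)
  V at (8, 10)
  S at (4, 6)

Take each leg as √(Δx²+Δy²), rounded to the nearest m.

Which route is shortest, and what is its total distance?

Shortest is Plan III, total 71 m.

Plan I: 18 + 5 + 17 + 26 + 16 + 15 + 5 = 102
Plan II: 20 + 13 + 16 + 23 + 5 + 20 + 5 = 102
Plan III: 11 + 6 + 5 + 14 + 21 + 8 + 6 = 71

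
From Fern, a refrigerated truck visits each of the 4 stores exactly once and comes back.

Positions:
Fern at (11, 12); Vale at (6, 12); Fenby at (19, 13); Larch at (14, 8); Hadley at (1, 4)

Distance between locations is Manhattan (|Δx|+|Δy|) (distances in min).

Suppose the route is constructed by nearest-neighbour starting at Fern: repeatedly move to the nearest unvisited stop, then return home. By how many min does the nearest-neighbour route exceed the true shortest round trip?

18 min longer than the optimal tour.

Fern: Vale=5, Larch=7, Fenby=9, Hadley=18 ⇒ Vale
Vale: Larch=12, Hadley=13, Fenby=14 ⇒ Larch
Larch: Fenby=10, Hadley=17 ⇒ Fenby
Fenby: Hadley=27 ⇒ Hadley
NN route Fern → Vale → Larch → Fenby → Hadley → Fern costs 72.
Optimal: Fern → Vale → Hadley → Larch → Fenby → Fern costs 54 (by enumerating all 12 distinct tours).
Excess = 72 − 54 = 18.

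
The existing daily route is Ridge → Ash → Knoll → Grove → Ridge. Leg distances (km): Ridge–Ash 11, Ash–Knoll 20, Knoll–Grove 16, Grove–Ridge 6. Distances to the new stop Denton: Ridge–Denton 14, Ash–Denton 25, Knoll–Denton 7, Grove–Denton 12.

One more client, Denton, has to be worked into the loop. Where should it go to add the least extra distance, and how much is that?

Insertion cost between consecutive stops i–j is d(i,Denton) + d(Denton,j) − d(i,j):
  between Ridge and Ash: 14 + 25 − 11 = 28
  between Ash and Knoll: 25 + 7 − 20 = 12
  between Knoll and Grove: 7 + 12 − 16 = 3
  between Grove and Ridge: 12 + 14 − 6 = 20
Cheapest insertion is between Knoll and Grove, adding 3.
New total = 53 + 3 = 56.

Minimum extra distance: 3 km, inserting Denton between Knoll and Grove.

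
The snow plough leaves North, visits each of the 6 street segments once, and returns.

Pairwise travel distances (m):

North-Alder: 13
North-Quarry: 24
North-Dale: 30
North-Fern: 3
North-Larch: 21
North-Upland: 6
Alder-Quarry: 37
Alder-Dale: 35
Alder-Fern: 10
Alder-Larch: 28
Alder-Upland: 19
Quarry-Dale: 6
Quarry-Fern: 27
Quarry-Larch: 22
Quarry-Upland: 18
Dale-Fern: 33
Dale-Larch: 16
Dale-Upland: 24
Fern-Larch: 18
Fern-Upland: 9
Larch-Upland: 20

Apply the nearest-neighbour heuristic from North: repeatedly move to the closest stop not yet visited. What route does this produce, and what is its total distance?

North → [Fern:3 / Upland:6 / Alder:13 / Larch:21 / Quarry:24 / Dale:30] → Fern (3)
Fern → [Upland:9 / Alder:10 / Larch:18 / Quarry:27 / Dale:33] → Upland (9)
Upland → [Quarry:18 / Alder:19 / Larch:20 / Dale:24] → Quarry (18)
Quarry → [Dale:6 / Larch:22 / Alder:37] → Dale (6)
Dale → [Larch:16 / Alder:35] → Larch (16)
Larch → [Alder:28] → Alder (28)
Return Alder→North: 13.
Total = 3 + 9 + 18 + 6 + 16 + 28 + 13 = 93.

Total distance 93 m via the nearest-neighbour route North → Fern → Upland → Quarry → Dale → Larch → Alder → North.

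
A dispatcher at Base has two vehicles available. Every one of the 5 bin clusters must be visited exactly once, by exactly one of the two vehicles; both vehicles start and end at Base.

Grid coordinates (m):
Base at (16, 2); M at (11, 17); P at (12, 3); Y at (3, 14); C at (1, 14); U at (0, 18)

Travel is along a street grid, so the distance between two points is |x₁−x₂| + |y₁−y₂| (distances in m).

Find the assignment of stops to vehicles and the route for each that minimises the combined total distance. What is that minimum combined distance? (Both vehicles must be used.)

Try each way of splitting the stops between the two vehicles (each non-empty) and, for each split, find the best tour for each vehicle:
  {M} + {P, Y, C, U}: 40 + 64 = 104
  {P} + {M, Y, C, U}: 10 + 64 = 74
  {M, P} + {Y, C, U}: 40 + 64 = 104
  {Y} + {M, P, C, U}: 50 + 64 = 114
  {M, Y} + {P, C, U}: 56 + 64 = 120
  {P, Y} + {M, C, U}: 50 + 64 = 114
  … (15 splits in total)
Best: vehicle 1 Base → P → Base = 10; vehicle 2 Base → M → U → C → Y → Base = 64; combined 74.

74 m — the smallest possible combined total.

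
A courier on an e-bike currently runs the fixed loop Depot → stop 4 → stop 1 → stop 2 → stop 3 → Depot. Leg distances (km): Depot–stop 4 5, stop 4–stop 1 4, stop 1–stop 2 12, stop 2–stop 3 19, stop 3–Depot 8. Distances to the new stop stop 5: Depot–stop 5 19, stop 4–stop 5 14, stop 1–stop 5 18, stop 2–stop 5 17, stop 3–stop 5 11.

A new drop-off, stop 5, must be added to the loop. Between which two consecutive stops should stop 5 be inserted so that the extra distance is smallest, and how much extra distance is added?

Minimum extra distance: 9 km, inserting stop 5 between stop 2 and stop 3.

Insertion cost between consecutive stops i–j is d(i,stop 5) + d(stop 5,j) − d(i,j):
  between Depot and stop 4: 19 + 14 − 5 = 28
  between stop 4 and stop 1: 14 + 18 − 4 = 28
  between stop 1 and stop 2: 18 + 17 − 12 = 23
  between stop 2 and stop 3: 17 + 11 − 19 = 9
  between stop 3 and Depot: 11 + 19 − 8 = 22
Cheapest insertion is between stop 2 and stop 3, adding 9.
New total = 48 + 9 = 57.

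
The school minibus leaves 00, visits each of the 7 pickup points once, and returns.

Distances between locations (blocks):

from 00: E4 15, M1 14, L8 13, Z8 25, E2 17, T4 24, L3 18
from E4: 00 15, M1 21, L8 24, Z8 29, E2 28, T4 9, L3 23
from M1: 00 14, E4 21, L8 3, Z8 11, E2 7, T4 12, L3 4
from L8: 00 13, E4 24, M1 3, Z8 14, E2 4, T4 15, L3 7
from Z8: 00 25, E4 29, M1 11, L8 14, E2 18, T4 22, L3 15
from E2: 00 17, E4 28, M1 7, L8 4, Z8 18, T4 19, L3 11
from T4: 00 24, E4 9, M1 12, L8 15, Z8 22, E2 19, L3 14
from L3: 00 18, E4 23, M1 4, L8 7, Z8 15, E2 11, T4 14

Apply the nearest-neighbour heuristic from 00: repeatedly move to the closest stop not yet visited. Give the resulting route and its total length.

From 00: distances to unvisited — L8=13, M1=14, E4=15, E2=17, L3=18, T4=24, Z8=25. Nearest is L8 (13).
From L8: distances to unvisited — M1=3, E2=4, L3=7, Z8=14, T4=15, E4=24. Nearest is M1 (3).
From M1: distances to unvisited — L3=4, E2=7, Z8=11, T4=12, E4=21. Nearest is L3 (4).
From L3: distances to unvisited — E2=11, T4=14, Z8=15, E4=23. Nearest is E2 (11).
From E2: distances to unvisited — Z8=18, T4=19, E4=28. Nearest is Z8 (18).
From Z8: distances to unvisited — T4=22, E4=29. Nearest is T4 (22).
From T4: distances to unvisited — E4=9. Nearest is E4 (9).
Return E4→00: 15.
Total = 13 + 3 + 4 + 11 + 18 + 22 + 9 + 15 = 95.

Nearest-neighbour total = 95 blocks; route 00 → L8 → M1 → L3 → E2 → Z8 → T4 → E4 → 00.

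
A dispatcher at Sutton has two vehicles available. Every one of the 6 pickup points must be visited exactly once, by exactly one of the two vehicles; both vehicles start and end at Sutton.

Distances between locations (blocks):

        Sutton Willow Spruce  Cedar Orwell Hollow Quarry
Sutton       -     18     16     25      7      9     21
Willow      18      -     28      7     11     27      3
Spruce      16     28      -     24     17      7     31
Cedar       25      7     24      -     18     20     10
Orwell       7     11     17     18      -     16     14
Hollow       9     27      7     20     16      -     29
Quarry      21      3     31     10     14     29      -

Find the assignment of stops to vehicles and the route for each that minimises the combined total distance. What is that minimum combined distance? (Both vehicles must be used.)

There are 2^5 − 1 = 31 ways to divide the 6 stops into two non-empty groups. For each, the best each vehicle can do is its own shortest tour through its group:
  {Willow} + {Spruce, Cedar, Orwell, Hollow, Quarry}: 36 + 71 = 107
  {Spruce} + {Willow, Cedar, Orwell, Hollow, Quarry}: 32 + 60 = 92
  {Willow, Spruce} + {Cedar, Orwell, Hollow, Quarry}: 62 + 60 = 122
  {Cedar} + {Willow, Spruce, Orwell, Hollow, Quarry}: 50 + 68 = 118
  {Willow, Cedar} + {Spruce, Orwell, Hollow, Quarry}: 50 + 68 = 118
  {Spruce, Cedar} + {Willow, Orwell, Hollow, Quarry}: 65 + 59 = 124
  … (31 splits in total)
  {Orwell} + {Willow, Spruce, Cedar, Hollow, Quarry}: 14 + 71 = 85  ← best
Best: vehicle 1 Sutton → Orwell → Sutton = 14; vehicle 2 Sutton → Willow → Quarry → Cedar → Spruce → Hollow → Sutton = 71; combined 85.

85 blocks — the smallest possible combined total.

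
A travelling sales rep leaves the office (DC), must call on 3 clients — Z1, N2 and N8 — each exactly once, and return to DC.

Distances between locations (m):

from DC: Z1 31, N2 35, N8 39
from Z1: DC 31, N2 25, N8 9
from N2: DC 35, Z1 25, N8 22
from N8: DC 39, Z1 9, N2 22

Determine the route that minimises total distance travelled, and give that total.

There are 3 distinct closed tours to check (reversals are equivalent).
DC → Z1 → N2 → N8 → DC: 31+25+22+39 = 117
DC → Z1 → N8 → N2 → DC: 31+9+22+35 = 97
DC → N2 → Z1 → N8 → DC: 35+25+9+39 = 108
The minimum is 97.
One optimal route: DC → Z1 → N8 → N2 → DC (or its reverse).

Shortest round trip = 97 m.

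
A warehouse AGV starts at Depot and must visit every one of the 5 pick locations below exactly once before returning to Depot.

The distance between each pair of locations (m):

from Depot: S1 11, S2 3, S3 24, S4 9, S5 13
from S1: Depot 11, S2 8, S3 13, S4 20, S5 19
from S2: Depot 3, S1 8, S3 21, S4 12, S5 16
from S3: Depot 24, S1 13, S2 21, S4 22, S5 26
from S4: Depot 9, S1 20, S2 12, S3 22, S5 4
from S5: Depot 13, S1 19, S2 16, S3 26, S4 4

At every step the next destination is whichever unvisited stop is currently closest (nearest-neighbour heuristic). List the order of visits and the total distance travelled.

Depot → [S2:3 / S4:9 / S1:11 / S5:13 / S3:24] → S2 (3)
S2 → [S1:8 / S4:12 / S5:16 / S3:21] → S1 (8)
S1 → [S3:13 / S5:19 / S4:20] → S3 (13)
S3 → [S4:22 / S5:26] → S4 (22)
S4 → [S5:4] → S5 (4)
Return S5→Depot: 13.
Total = 3 + 8 + 13 + 22 + 4 + 13 = 63.

Nearest-neighbour total = 63 m; route Depot → S2 → S1 → S3 → S4 → S5 → Depot.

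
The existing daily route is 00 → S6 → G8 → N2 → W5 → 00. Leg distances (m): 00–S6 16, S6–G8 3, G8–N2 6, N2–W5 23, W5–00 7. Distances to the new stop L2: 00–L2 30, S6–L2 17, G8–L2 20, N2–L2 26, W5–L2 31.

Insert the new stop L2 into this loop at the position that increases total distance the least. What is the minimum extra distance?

Insertion cost between consecutive stops i–j is d(i,L2) + d(L2,j) − d(i,j):
  between 00 and S6: 30 + 17 − 16 = 31
  between S6 and G8: 17 + 20 − 3 = 34
  between G8 and N2: 20 + 26 − 6 = 40
  between N2 and W5: 26 + 31 − 23 = 34
  between W5 and 00: 31 + 30 − 7 = 54
Cheapest insertion is between 00 and S6, adding 31.
New total = 55 + 31 = 86.

+31 m — insert L2 between 00 and S6.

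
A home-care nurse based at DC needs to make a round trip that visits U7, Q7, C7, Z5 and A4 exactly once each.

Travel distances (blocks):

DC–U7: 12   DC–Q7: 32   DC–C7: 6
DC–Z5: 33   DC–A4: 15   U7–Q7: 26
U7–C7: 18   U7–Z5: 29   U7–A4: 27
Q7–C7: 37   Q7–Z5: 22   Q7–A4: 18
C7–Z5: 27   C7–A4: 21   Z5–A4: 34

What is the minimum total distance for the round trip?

Shortest round trip = 108 blocks.

DC→U7→Q7→C7→Z5→A4→DC: 12+26+37+27+34+15 = 151
DC→U7→Q7→C7→A4→Z5→DC: 12+26+37+21+34+33 = 163
DC→U7→Q7→Z5→C7→A4→DC: 12+26+22+27+21+15 = 123
DC→U7→Q7→Z5→A4→C7→DC: 12+26+22+34+21+6 = 121
DC→U7→Q7→A4→C7→Z5→DC: 12+26+18+21+27+33 = 137
DC→U7→Q7→A4→Z5→C7→DC: 12+26+18+34+27+6 = 123
DC→U7→C7→Q7→Z5→A4→DC: 12+18+37+22+34+15 = 138
DC→U7→C7→Q7→A4→Z5→DC: 12+18+37+18+34+33 = 152
DC→U7→C7→Z5→Q7→A4→DC: 12+18+27+22+18+15 = 112
DC→U7→C7→Z5→A4→Q7→DC: 12+18+27+34+18+32 = 141
DC→U7→C7→A4→Q7→Z5→DC: 12+18+21+18+22+33 = 124
DC→U7→C7→A4→Z5→Q7→DC: 12+18+21+34+22+32 = 139
DC→U7→Z5→Q7→C7→A4→DC: 12+29+22+37+21+15 = 136
DC→U7→Z5→Q7→A4→C7→DC: 12+29+22+18+21+6 = 108
… (46 more)
The minimum is 108.
One optimal route: DC → U7 → Z5 → Q7 → A4 → C7 → DC (or its reverse).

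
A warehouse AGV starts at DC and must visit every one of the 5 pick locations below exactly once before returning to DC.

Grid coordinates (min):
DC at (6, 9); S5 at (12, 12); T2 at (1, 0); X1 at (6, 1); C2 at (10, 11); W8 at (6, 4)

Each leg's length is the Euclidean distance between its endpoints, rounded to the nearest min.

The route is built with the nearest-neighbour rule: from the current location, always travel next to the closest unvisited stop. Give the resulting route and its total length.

At DC the remaining stops are C2 4, W8 5, S5 7, X1 8, T2 10; go to C2.
At C2 the remaining stops are S5 2, W8 8, X1 11, T2 14; go to S5.
At S5 the remaining stops are W8 10, X1 13, T2 16; go to W8.
At W8 the remaining stops are X1 3, T2 6; go to X1.
At X1 the remaining stops are T2 5; go to T2.
Return T2→DC: 10.
Total = 4 + 2 + 10 + 3 + 5 + 10 = 34.

Total distance 34 min via the nearest-neighbour route DC → C2 → S5 → W8 → X1 → T2 → DC.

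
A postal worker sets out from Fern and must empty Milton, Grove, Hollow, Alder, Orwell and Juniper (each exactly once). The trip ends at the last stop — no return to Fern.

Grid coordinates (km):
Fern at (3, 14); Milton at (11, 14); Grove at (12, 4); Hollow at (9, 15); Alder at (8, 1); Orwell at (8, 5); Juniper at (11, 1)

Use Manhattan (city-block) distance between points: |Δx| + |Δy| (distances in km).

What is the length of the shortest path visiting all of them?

Shortest open route: 32 km.

There are 6! = 720 possible orderings.
Fern → Milton → Grove → Hollow → Alder → Orwell → Juniper: 8+11+14+15+4+7 = 59
Fern → Milton → Grove → Hollow → Alder → Juniper → Orwell: 8+11+14+15+3+7 = 58
Fern → Milton → Grove → Hollow → Orwell → Alder → Juniper: 8+11+14+11+4+3 = 51
Fern → Milton → Grove → Hollow → Orwell → Juniper → Alder: 8+11+14+11+7+3 = 54
Fern → Milton → Grove → Hollow → Juniper → Alder → Orwell: 8+11+14+16+3+4 = 56
Fern → Milton → Grove → Hollow → Juniper → Orwell → Alder: 8+11+14+16+7+4 = 60
Fern → Milton → Grove → Alder → Hollow → Orwell → Juniper: 8+11+7+15+11+7 = 59
Fern → Milton → Grove → Alder → Hollow → Juniper → Orwell: 8+11+7+15+16+7 = 64
… (712 more)
Fern → Hollow → Milton → Grove → Juniper → Alder → Orwell: 7+3+11+4+3+4 = 32  ← best
The minimum is 32.
One shortest path: Fern → Hollow → Milton → Grove → Juniper → Alder → Orwell.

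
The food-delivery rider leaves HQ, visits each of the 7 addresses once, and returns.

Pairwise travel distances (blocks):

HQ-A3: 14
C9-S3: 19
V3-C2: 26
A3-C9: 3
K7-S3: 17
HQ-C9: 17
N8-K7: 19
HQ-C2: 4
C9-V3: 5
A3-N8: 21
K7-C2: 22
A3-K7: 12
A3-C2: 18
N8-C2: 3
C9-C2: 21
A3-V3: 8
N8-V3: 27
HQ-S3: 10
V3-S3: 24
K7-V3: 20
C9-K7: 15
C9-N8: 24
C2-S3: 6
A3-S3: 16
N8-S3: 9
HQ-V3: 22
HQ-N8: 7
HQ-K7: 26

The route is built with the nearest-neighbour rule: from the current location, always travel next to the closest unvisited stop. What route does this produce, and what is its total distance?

86 blocks along HQ → C2 → N8 → S3 → A3 → C9 → V3 → K7 → HQ.

From HQ: distances to unvisited — C2=4, N8=7, S3=10, A3=14, C9=17, V3=22, K7=26. Nearest is C2 (4).
From C2: distances to unvisited — N8=3, S3=6, A3=18, C9=21, K7=22, V3=26. Nearest is N8 (3).
From N8: distances to unvisited — S3=9, K7=19, A3=21, C9=24, V3=27. Nearest is S3 (9).
From S3: distances to unvisited — A3=16, K7=17, C9=19, V3=24. Nearest is A3 (16).
From A3: distances to unvisited — C9=3, V3=8, K7=12. Nearest is C9 (3).
From C9: distances to unvisited — V3=5, K7=15. Nearest is V3 (5).
From V3: distances to unvisited — K7=20. Nearest is K7 (20).
Return K7→HQ: 26.
Total = 4 + 3 + 9 + 16 + 3 + 5 + 20 + 26 = 86.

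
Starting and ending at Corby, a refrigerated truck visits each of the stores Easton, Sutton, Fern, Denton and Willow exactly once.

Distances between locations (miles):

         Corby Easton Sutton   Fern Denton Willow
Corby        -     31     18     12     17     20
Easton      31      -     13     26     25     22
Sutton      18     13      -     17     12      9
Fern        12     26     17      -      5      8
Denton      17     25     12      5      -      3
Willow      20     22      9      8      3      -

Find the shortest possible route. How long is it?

Minimum total distance: 73 miles.

With 5 stops there are 5!/2 = 60 distinct round trips (a route and its reverse cost the same).
Corby → Easton → Sutton → Fern → Denton → Willow → Corby: 31+13+17+5+3+20 = 89
Corby → Easton → Sutton → Fern → Willow → Denton → Corby: 31+13+17+8+3+17 = 89
Corby → Easton → Sutton → Denton → Fern → Willow → Corby: 31+13+12+5+8+20 = 89
Corby → Easton → Sutton → Denton → Willow → Fern → Corby: 31+13+12+3+8+12 = 79
Corby → Easton → Sutton → Willow → Fern → Denton → Corby: 31+13+9+8+5+17 = 83
Corby → Easton → Sutton → Willow → Denton → Fern → Corby: 31+13+9+3+5+12 = 73
Corby → Easton → Fern → Sutton → Denton → Willow → Corby: 31+26+17+12+3+20 = 109
Corby → Easton → Fern → Sutton → Willow → Denton → Corby: 31+26+17+9+3+17 = 103
Corby → Easton → Fern → Denton → Sutton → Willow → Corby: 31+26+5+12+9+20 = 103
Corby → Easton → Fern → Denton → Willow → Sutton → Corby: 31+26+5+3+9+18 = 92
Corby → Easton → Fern → Willow → Sutton → Denton → Corby: 31+26+8+9+12+17 = 103
Corby → Easton → Fern → Willow → Denton → Sutton → Corby: 31+26+8+3+12+18 = 98
Corby → Easton → Denton → Sutton → Fern → Willow → Corby: 31+25+12+17+8+20 = 113
Corby → Easton → Denton → Sutton → Willow → Fern → Corby: 31+25+12+9+8+12 = 97
… (46 more)
The minimum is 73.
One optimal route: Corby → Easton → Sutton → Willow → Denton → Fern → Corby (or its reverse).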